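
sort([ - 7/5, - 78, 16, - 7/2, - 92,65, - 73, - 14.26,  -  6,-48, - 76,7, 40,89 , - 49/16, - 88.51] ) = [ - 92 ,-88.51, - 78,- 76, - 73 , - 48,-14.26, - 6, - 7/2, -49/16,-7/5, 7,16,  40,65 , 89]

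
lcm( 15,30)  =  30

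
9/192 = 3/64 = 0.05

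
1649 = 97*17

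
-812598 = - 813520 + 922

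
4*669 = 2676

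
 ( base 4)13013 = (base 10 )455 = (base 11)384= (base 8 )707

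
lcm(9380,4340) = 290780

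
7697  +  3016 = 10713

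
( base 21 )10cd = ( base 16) 2536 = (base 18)1b74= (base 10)9526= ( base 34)886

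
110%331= 110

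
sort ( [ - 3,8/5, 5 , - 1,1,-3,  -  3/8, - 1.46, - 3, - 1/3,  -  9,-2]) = [-9,  -  3, - 3, - 3, - 2 , - 1.46, - 1, - 3/8, - 1/3,1,8/5,  5 ]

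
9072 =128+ 8944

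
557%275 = 7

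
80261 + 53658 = 133919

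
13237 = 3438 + 9799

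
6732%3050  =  632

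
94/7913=94/7913  =  0.01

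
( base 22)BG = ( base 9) 316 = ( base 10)258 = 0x102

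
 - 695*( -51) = 35445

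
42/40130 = 21/20065 = 0.00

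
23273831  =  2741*8491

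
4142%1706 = 730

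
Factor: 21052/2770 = 2^1*5^ ( - 1 )*19^1  =  38/5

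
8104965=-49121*( - 165)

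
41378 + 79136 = 120514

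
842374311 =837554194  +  4820117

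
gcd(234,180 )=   18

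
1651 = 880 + 771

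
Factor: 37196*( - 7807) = -2^2*17^1*37^1*211^1*547^1 = - 290389172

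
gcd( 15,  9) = 3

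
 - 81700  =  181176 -262876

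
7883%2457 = 512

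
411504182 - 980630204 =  - 569126022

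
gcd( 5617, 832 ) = 1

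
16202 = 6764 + 9438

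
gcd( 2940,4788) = 84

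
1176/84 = 14 = 14.00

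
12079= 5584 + 6495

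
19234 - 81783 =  - 62549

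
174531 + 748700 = 923231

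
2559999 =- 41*(-62439) 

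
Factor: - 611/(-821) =13^1*47^1*821^ ( - 1)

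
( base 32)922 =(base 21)1010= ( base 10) 9282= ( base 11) 6A79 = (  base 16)2442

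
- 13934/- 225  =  61 + 209/225  =  61.93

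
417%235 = 182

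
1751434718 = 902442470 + 848992248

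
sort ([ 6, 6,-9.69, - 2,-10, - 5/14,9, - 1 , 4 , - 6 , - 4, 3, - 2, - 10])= [ - 10, - 10, - 9.69, - 6, - 4, - 2, - 2, - 1, - 5/14, 3,4,6, 6, 9]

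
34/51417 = 34/51417 = 0.00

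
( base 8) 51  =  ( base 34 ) 17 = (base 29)1c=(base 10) 41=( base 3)1112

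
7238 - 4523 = 2715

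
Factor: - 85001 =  - 7^1*12143^1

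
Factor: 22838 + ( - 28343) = -5505 = - 3^1 * 5^1 *367^1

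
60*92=5520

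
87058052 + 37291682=124349734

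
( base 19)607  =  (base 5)32143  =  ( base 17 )78e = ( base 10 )2173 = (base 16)87D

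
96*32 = 3072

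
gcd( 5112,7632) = 72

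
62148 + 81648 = 143796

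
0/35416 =0  =  0.00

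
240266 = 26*9241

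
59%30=29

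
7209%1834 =1707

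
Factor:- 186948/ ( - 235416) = 2^(-1)*3^3*17^( - 1)=27/34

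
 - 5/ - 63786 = 5/63786 = 0.00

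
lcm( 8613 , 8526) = 844074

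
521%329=192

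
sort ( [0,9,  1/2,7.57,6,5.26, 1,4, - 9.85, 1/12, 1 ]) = [  -  9.85, 0, 1/12,1/2, 1, 1,4,5.26 , 6, 7.57,  9 ] 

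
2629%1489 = 1140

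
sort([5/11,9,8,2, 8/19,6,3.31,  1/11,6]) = [ 1/11 , 8/19,5/11,2,3.31,6,6, 8,9]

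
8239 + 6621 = 14860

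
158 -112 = 46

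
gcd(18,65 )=1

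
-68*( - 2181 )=148308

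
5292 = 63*84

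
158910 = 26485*6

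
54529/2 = 54529/2 =27264.50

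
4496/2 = 2248 =2248.00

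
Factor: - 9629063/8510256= - 2^( - 4) * 3^(  -  2) * 113^(-1 ) * 523^( - 1 )*9629063^1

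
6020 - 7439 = -1419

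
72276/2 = 36138 = 36138.00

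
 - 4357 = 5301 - 9658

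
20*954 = 19080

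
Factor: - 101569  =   - 13^2*601^1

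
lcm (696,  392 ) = 34104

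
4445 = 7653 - 3208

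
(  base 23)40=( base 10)92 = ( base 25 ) 3h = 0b1011100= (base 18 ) 52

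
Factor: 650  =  2^1 * 5^2*  13^1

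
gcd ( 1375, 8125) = 125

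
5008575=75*66781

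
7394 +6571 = 13965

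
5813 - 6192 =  - 379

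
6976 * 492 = 3432192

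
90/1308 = 15/218  =  0.07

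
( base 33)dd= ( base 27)GA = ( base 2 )110111010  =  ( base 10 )442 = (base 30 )em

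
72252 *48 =3468096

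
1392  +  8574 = 9966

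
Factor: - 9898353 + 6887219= - 2^1*7^1*37^1*5813^1 = - 3011134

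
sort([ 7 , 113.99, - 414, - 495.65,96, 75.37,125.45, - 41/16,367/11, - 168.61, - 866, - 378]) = [ - 866, - 495.65,- 414, - 378, - 168.61 , - 41/16,7 , 367/11, 75.37, 96,113.99, 125.45] 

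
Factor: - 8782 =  - 2^1 * 4391^1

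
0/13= 0 = 0.00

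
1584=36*44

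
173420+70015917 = 70189337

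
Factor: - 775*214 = -2^1*5^2 * 31^1*107^1 = -165850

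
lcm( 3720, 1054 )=63240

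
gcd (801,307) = 1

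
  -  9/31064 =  - 1+31055/31064  =  - 0.00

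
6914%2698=1518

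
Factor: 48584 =2^3* 6073^1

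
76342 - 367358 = - 291016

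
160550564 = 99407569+61142995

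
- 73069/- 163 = 448 + 45/163 = 448.28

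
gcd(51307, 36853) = 1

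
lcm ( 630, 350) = 3150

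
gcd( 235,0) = 235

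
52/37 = 1 + 15/37 = 1.41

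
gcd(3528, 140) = 28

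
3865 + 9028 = 12893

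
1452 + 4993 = 6445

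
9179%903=149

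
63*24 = 1512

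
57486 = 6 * 9581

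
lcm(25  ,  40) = 200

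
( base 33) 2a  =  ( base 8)114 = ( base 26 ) 2o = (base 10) 76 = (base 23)37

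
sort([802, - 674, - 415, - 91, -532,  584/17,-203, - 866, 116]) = [-866, - 674, - 532,  -  415, -203,  -  91,584/17,116,802 ] 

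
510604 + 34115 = 544719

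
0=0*5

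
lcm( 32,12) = 96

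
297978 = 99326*3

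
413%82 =3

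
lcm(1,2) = 2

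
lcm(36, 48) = 144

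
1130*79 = 89270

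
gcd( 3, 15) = 3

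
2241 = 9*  249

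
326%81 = 2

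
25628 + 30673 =56301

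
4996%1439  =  679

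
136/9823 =136/9823= 0.01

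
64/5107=64/5107 = 0.01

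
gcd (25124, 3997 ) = 571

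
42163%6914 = 679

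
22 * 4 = 88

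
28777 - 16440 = 12337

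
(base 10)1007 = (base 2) 1111101111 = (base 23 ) 1ki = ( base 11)836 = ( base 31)11f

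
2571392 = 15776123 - 13204731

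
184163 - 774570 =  - 590407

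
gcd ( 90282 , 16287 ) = 3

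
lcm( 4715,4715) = 4715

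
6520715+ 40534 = 6561249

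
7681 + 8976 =16657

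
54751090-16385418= 38365672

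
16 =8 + 8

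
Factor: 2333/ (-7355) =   -  5^( - 1)*1471^(- 1 )*2333^1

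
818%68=2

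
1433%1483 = 1433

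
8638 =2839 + 5799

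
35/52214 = 35/52214=0.00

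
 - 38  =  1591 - 1629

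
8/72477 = 8/72477 = 0.00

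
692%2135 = 692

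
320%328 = 320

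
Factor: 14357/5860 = 2^( - 2 )*5^(-1 )* 7^2 = 49/20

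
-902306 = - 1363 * 662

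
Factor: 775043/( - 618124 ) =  - 2^( - 2)*13^( - 1)*11887^( - 1)*775043^1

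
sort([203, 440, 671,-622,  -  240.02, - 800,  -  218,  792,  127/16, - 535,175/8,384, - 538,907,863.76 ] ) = [  -  800,-622, - 538, - 535,-240.02, - 218,127/16,175/8,203, 384, 440,671,792,863.76,907] 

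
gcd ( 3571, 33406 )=1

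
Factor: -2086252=-2^2*7^1*74509^1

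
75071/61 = 1230+41/61  =  1230.67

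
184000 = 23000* 8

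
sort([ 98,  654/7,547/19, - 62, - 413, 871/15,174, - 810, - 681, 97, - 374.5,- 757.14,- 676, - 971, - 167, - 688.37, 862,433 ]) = [ - 971, - 810, - 757.14,-688.37, - 681 ,  -  676, - 413, - 374.5,-167, - 62,547/19,871/15, 654/7, 97 , 98 , 174, 433, 862]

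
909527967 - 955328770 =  - 45800803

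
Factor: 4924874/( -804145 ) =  - 2^1 *5^(-1)*229^1*10753^1*160829^( -1) 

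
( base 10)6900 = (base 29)85R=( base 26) A5A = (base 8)15364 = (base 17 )16EF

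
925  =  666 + 259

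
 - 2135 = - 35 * 61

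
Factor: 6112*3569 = 2^5*43^1 *83^1*191^1=21813728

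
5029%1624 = 157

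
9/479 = 9/479 =0.02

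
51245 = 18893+32352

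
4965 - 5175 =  - 210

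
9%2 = 1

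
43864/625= 70 + 114/625 = 70.18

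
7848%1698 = 1056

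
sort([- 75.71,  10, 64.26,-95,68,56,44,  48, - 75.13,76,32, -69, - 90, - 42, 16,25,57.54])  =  [ - 95 ,  -  90,-75.71, - 75.13,  -  69, - 42, 10, 16,25, 32,44, 48, 56, 57.54,64.26, 68,  76]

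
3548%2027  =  1521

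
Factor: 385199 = 385199^1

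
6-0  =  6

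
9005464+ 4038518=13043982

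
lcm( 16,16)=16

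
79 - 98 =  - 19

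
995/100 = 9 + 19/20 = 9.95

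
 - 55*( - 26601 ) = 1463055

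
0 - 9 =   -  9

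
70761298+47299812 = 118061110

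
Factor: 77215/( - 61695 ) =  - 3^ ( - 3)*457^( - 1 )*15443^1 = - 15443/12339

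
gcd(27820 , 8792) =4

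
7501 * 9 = 67509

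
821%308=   205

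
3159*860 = 2716740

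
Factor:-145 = -5^1* 29^1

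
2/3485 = 2/3485 = 0.00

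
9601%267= 256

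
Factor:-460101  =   - 3^1*103^1*1489^1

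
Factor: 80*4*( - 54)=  - 17280 = -2^7 * 3^3 * 5^1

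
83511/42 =27837/14 = 1988.36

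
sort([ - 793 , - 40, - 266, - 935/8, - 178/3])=[-793, - 266, - 935/8, - 178/3, - 40 ]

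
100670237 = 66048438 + 34621799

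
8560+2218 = 10778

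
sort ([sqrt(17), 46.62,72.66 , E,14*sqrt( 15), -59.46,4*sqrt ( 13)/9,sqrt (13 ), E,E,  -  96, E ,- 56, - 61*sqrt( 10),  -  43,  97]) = [ - 61*sqrt( 10),-96,  -  59.46, - 56, - 43, 4*sqrt (13) /9, E, E,E,  E,sqrt( 13),sqrt (17), 46.62, 14*sqrt(15 ),72.66,97 ] 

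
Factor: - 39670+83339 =43669 = 43669^1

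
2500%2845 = 2500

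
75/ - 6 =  - 25/2 = - 12.50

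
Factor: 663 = 3^1*13^1*17^1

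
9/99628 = 9/99628 = 0.00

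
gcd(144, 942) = 6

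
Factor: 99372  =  2^2*3^1*7^2*13^2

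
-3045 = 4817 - 7862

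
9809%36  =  17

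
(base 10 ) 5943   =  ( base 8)13467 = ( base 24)a7f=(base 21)da0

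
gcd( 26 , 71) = 1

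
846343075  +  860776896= 1707119971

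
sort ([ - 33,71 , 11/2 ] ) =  [ - 33,  11/2,71]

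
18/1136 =9/568  =  0.02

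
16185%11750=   4435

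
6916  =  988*7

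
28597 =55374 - 26777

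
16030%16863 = 16030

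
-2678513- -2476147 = - 202366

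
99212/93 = 99212/93= 1066.80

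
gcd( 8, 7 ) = 1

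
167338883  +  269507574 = 436846457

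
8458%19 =3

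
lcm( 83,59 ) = 4897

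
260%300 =260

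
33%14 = 5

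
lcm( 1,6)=6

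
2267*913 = 2069771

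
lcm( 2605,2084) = 10420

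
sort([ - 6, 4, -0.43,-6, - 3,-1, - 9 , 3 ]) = [-9, - 6, - 6 , - 3,- 1, - 0.43 , 3,  4 ] 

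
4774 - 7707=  - 2933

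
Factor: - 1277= -1277^1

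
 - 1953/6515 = -1 +4562/6515=- 0.30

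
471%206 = 59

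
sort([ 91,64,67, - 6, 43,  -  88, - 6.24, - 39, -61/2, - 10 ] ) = [ - 88, - 39, - 61/2,  -  10, - 6.24, - 6,43,64,67,91] 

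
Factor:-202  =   - 2^1*  101^1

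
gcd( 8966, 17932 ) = 8966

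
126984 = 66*1924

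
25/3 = 25/3=8.33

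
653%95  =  83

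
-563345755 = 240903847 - 804249602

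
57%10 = 7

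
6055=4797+1258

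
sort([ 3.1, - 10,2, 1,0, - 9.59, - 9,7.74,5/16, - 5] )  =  [ - 10, - 9.59,-9,  -  5, 0, 5/16,1, 2,  3.1,7.74]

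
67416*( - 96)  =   - 6471936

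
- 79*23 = -1817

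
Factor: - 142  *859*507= - 2^1*3^1*13^2*71^1*859^1 =- 61842846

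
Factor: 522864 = 2^4*3^2*3631^1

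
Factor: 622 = 2^1*311^1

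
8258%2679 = 221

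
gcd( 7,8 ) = 1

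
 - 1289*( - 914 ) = 1178146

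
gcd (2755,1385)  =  5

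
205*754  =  154570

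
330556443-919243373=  - 588686930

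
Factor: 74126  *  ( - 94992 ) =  - 7041376992=-2^5 * 3^1*13^1*1979^1  *2851^1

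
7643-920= 6723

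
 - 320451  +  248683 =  - 71768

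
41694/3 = 13898  =  13898.00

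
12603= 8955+3648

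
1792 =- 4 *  ( - 448) 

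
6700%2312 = 2076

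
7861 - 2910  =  4951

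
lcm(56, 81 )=4536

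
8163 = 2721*3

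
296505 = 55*5391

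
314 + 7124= 7438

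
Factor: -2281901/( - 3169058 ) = 2^( - 1)*37^1 *907^(-1)*1747^( - 1)*61673^1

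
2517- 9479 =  - 6962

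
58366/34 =29183/17 = 1716.65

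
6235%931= 649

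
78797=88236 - 9439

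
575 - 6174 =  -5599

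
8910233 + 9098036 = 18008269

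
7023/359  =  19+202/359  =  19.56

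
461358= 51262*9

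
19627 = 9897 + 9730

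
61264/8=7658 = 7658.00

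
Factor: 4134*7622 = 2^2* 3^1 * 13^1*37^1*53^1* 103^1 = 31509348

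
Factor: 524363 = 7^1 * 173^1*433^1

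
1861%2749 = 1861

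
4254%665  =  264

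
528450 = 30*17615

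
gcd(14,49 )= 7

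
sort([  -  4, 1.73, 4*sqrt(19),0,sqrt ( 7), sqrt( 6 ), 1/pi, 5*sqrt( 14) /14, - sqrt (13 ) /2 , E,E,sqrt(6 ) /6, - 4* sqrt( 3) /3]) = [ - 4,  -  4*sqrt( 3 ) /3, - sqrt( 13 ) /2,  0,1/pi,sqrt( 6 ) /6, 5*sqrt( 14 ) /14, 1.73, sqrt(6), sqrt(7 ), E,  E,  4* sqrt( 19)]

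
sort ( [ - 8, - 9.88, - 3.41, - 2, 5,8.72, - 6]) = [ - 9.88, - 8, - 6,- 3.41, - 2, 5, 8.72 ]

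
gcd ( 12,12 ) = 12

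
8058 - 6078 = 1980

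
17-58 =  - 41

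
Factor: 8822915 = 5^1 * 17^1*23^1*4513^1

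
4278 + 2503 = 6781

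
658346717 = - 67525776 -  - 725872493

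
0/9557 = 0 = 0.00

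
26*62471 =1624246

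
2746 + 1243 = 3989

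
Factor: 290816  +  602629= 893445 = 3^1 * 5^1* 7^1 *67^1*127^1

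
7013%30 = 23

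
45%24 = 21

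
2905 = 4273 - 1368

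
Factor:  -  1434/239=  - 6 = - 2^1*3^1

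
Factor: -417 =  - 3^1*139^1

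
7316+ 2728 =10044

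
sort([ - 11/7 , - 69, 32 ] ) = [ - 69,-11/7,32]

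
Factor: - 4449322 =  - 2^1 * 2224661^1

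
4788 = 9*532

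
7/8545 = 7/8545 = 0.00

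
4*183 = 732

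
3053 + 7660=10713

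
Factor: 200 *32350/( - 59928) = - 2^1 * 3^( - 1)* 5^4* 11^( - 1) * 227^ ( - 1) * 647^1 = - 808750/7491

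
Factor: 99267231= 3^1*7^1*331^1 * 14281^1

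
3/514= 3/514 =0.01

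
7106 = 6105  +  1001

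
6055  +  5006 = 11061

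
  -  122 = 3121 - 3243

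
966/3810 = 161/635= 0.25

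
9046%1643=831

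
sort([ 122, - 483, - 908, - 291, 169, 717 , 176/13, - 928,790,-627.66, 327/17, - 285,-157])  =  [ - 928, -908, - 627.66,  -  483,-291,-285, - 157, 176/13, 327/17, 122, 169 , 717,790 ] 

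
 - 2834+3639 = 805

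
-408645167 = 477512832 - 886157999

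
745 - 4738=-3993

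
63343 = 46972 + 16371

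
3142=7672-4530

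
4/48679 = 4/48679= 0.00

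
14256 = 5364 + 8892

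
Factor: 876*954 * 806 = 2^4*3^3* 13^1*31^1 * 53^1 * 73^1 = 673577424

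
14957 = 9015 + 5942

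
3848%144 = 104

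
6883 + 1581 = 8464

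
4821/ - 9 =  - 536 + 1/3= - 535.67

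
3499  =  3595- 96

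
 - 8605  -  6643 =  - 15248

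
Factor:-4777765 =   -  5^1*17^1*56209^1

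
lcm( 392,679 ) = 38024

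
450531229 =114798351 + 335732878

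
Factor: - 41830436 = - 2^2*10457609^1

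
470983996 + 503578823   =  974562819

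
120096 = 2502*48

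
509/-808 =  - 509/808 = - 0.63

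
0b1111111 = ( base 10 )127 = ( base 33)3S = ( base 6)331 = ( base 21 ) 61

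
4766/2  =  2383 = 2383.00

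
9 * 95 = 855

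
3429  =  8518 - 5089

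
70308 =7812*9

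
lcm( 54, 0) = 0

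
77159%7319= 3969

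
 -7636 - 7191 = -14827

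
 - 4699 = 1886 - 6585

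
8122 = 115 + 8007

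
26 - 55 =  - 29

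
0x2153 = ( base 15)27DB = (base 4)2011103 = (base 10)8531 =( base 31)8R6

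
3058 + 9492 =12550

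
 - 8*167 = -1336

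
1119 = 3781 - 2662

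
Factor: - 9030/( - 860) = 21/2 = 2^ ( - 1 )*3^1*7^1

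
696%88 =80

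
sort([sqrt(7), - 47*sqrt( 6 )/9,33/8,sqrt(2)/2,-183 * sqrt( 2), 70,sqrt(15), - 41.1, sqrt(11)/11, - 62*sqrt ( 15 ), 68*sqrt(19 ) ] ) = [- 183 * sqrt (2), - 62*sqrt(15 ), - 41.1, - 47*sqrt(6)/9, sqrt( 11)/11, sqrt(2 )/2, sqrt ( 7 ),sqrt( 15),  33/8, 70, 68*sqrt(19 ) ] 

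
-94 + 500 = 406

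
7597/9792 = 7597/9792= 0.78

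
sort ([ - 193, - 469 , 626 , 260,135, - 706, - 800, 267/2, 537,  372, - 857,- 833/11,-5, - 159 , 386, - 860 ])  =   [ - 860 , - 857,- 800, - 706  , - 469, - 193, - 159, - 833/11, - 5, 267/2,135,260,372, 386 , 537,626 ] 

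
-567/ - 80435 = 567/80435 = 0.01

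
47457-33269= 14188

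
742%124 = 122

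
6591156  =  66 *99866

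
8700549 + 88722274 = 97422823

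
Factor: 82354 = 2^1*41177^1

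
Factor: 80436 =2^2*3^1*6703^1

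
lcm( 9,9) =9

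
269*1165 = 313385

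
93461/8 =93461/8 = 11682.62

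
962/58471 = 962/58471=   0.02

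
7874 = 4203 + 3671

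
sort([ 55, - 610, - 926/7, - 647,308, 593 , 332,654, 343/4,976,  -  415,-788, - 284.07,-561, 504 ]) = [ - 788,-647 ,- 610, - 561,-415 ,  -  284.07, - 926/7, 55, 343/4, 308,332, 504 , 593,654, 976 ]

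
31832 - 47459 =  - 15627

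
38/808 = 19/404 = 0.05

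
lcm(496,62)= 496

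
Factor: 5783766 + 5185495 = 10969261^1 = 10969261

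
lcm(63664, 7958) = 63664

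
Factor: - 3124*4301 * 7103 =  - 2^2*11^2*17^1*23^1*71^1*7103^1 = - 95438209372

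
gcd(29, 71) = 1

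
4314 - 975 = 3339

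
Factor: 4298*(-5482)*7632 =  - 2^6 * 3^2*7^1 * 53^1*307^1 * 2741^1 = -179822405952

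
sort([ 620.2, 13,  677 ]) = [13,  620.2,677 ]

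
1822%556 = 154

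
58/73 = 58/73 =0.79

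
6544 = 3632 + 2912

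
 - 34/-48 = 17/24 = 0.71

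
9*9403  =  84627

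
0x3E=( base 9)68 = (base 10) 62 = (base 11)57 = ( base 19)35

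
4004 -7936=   -  3932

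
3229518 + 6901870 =10131388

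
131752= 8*16469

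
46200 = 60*770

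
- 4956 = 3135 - 8091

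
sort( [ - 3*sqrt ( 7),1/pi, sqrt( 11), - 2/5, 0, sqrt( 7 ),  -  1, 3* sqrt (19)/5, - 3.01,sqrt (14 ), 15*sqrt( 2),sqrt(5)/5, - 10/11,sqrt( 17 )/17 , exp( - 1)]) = [ - 3 * sqrt( 7), - 3.01, - 1, - 10/11, -2/5,0, sqrt (17)/17, 1/pi, exp( - 1), sqrt( 5)/5,3*sqrt (19) /5, sqrt(7),sqrt( 11), sqrt( 14 ),15*sqrt( 2)]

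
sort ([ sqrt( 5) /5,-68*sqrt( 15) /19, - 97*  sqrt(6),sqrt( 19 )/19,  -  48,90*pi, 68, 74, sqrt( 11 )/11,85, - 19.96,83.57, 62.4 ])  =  [ - 97*sqrt ( 6), - 48, - 19.96, - 68*sqrt ( 15)/19, sqrt( 19)/19, sqrt (11)/11, sqrt( 5)/5, 62.4 , 68,74,83.57, 85,90* pi ] 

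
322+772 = 1094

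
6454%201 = 22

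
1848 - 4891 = -3043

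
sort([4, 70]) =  [ 4, 70] 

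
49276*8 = 394208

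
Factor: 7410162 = 2^1*3^1*1235027^1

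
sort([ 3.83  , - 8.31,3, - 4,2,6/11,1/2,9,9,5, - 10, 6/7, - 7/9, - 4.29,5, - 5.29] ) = [ - 10, -8.31,  -  5.29, - 4.29, -4, - 7/9,1/2, 6/11, 6/7, 2,3 , 3.83,5, 5,9,  9 ] 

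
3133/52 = 60 + 1/4 =60.25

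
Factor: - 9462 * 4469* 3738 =  -  2^2 * 3^2 * 7^1*19^1*41^1 * 83^1*89^1*109^1 = - 158063864364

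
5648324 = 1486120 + 4162204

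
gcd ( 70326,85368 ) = 6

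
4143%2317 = 1826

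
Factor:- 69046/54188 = -79/62 = -2^ (- 1)*31^(-1 ) * 79^1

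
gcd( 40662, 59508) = 54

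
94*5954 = 559676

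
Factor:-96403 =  - 149^1 * 647^1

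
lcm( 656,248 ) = 20336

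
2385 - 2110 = 275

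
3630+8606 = 12236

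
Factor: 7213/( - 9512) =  - 2^( - 3)*29^(-1)*41^( - 1 )*  7213^1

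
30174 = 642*47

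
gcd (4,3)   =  1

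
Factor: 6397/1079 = 13^( - 1 ) * 83^( - 1) *6397^1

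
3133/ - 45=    - 70 + 17/45 = - 69.62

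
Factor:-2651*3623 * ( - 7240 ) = 2^3*5^1*11^1 * 181^1*241^1*3623^1 = 69537108520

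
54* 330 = 17820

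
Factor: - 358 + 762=2^2*101^1 = 404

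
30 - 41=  - 11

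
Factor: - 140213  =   -31^1 * 4523^1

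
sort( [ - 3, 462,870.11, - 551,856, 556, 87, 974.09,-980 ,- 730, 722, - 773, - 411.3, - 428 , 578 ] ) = [ - 980, - 773, - 730,-551,  -  428, - 411.3, - 3, 87 , 462,556 , 578, 722, 856, 870.11,974.09] 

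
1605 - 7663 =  - 6058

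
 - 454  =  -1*454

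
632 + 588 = 1220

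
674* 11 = 7414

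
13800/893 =15 + 405/893 = 15.45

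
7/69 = 7/69 = 0.10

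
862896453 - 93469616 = 769426837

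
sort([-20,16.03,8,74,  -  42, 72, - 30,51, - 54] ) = [ - 54, - 42, - 30, - 20,8, 16.03, 51,72,  74 ]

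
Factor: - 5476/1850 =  - 74/25= - 2^1*5^( - 2)*37^1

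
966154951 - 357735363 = 608419588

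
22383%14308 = 8075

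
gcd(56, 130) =2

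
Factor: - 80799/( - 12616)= 2^(- 3)*3^1 * 19^( - 1) * 23^1 * 83^( - 1)*1171^1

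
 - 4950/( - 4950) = 1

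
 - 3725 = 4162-7887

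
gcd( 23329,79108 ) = 1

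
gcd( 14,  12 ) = 2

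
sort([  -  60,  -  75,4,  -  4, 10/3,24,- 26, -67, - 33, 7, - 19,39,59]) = [ - 75, - 67, - 60, - 33, - 26, - 19, - 4, 10/3, 4, 7,24, 39,59] 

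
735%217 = 84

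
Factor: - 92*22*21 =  - 42504  =  - 2^3*3^1*7^1*11^1*23^1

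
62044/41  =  62044/41 = 1513.27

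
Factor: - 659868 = -2^2*3^1*11^1*4999^1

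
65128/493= 65128/493 = 132.11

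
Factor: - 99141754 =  - 2^1*49570877^1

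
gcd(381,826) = 1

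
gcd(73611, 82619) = 1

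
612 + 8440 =9052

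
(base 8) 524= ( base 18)10G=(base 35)9p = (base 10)340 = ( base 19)hh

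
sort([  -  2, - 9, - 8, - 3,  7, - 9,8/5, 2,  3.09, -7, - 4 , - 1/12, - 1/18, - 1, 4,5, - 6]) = [ - 9, - 9 , - 8, - 7 , - 6,-4, - 3, - 2 , - 1,  -  1/12 ,  -  1/18,8/5,2,3.09,  4,5,7 ] 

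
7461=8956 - 1495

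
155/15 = 31/3 = 10.33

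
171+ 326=497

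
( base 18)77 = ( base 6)341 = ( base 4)2011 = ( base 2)10000101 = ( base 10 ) 133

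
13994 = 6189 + 7805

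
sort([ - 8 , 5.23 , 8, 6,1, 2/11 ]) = [ - 8,2/11, 1, 5.23, 6,8 ]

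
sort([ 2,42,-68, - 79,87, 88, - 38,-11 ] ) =[-79,-68 , - 38, - 11, 2,  42, 87, 88 ] 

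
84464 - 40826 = 43638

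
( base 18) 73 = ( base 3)11210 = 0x81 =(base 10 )129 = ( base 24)59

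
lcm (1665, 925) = 8325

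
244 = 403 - 159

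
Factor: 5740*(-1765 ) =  - 2^2*5^2*7^1 * 41^1*353^1  =  -10131100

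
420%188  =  44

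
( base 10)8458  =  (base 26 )cd8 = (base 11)639a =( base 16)210A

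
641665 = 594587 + 47078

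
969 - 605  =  364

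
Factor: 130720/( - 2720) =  - 817/17 = -17^( - 1)*19^1 *43^1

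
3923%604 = 299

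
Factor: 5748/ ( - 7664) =-2^ ( - 2)*3^1 =-3/4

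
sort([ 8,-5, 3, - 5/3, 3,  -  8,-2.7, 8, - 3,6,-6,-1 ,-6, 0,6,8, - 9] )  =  [ - 9, - 8  ,-6,  -  6,-5, - 3, - 2.7, - 5/3, - 1,0, 3, 3 , 6,6,8, 8,8 ] 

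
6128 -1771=4357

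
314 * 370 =116180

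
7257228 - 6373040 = 884188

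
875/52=875/52=16.83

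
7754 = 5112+2642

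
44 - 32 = 12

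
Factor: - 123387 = -3^1*11^1*3739^1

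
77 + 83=160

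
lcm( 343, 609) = 29841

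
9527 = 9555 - 28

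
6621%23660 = 6621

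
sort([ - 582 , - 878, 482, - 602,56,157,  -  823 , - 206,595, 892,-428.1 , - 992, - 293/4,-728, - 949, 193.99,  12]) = [ - 992, - 949 , - 878, - 823, - 728, - 602, - 582, - 428.1, - 206, - 293/4, 12,  56,157, 193.99,482,595 , 892] 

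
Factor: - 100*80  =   - 2^6*5^3 = - 8000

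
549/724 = 549/724 = 0.76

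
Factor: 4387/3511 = 41^1*107^1*3511^ (-1)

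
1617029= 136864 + 1480165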